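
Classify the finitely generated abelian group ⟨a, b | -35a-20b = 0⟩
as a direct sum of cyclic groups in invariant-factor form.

Answer: M ≅ ℤ^1 ⊕ ℤ/5

Derivation:
rank_ℚ(R)=1; free=2−1=1
SNF(R) diag = [5] → torsion [5]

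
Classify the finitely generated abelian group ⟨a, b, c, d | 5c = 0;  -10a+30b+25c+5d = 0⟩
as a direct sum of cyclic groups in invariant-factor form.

rank_ℚ(R)=2; free=4−2=2
SNF(R) diag = [5, 5] → torsion [5, 5]

Answer: M ≅ ℤ^2 ⊕ ℤ/5 ⊕ ℤ/5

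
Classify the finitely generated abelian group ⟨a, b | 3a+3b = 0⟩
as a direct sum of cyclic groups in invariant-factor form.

rank_ℚ(R)=1; free=2−1=1
SNF(R) diag = [3] → torsion [3]

Answer: M ≅ ℤ^1 ⊕ ℤ/3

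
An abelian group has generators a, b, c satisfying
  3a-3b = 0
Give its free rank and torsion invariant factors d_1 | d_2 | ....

Answer: M ≅ ℤ^2 ⊕ ℤ/3

Derivation:
rank_ℚ(R)=1; free=3−1=2
SNF(R) diag = [3] → torsion [3]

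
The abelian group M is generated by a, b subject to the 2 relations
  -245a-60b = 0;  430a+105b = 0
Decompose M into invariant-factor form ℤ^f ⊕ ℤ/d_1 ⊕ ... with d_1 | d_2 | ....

rank_ℚ(R)=2; free=2−2=0
SNF(R) diag = [5, 15] → torsion [5, 15]

Answer: M ≅ ℤ/5 ⊕ ℤ/15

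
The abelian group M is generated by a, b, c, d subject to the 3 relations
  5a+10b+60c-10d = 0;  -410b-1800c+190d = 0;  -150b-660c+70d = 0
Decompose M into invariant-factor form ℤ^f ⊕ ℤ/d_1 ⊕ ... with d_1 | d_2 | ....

Answer: M ≅ ℤ^1 ⊕ ℤ/5 ⊕ ℤ/10 ⊕ ℤ/20

Derivation:
rank_ℚ(R)=3; free=4−3=1
SNF(R) diag = [5, 10, 20] → torsion [5, 10, 20]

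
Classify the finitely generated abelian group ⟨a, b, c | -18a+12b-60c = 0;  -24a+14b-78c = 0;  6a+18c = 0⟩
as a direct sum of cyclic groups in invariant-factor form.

Answer: M ≅ ℤ/2 ⊕ ℤ/6 ⊕ ℤ/6

Derivation:
rank_ℚ(R)=3; free=3−3=0
SNF(R) diag = [2, 6, 6] → torsion [2, 6, 6]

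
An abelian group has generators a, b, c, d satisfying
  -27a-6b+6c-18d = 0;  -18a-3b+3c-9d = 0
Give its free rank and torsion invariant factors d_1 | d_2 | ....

Answer: M ≅ ℤ^2 ⊕ ℤ/3 ⊕ ℤ/9

Derivation:
rank_ℚ(R)=2; free=4−2=2
SNF(R) diag = [3, 9] → torsion [3, 9]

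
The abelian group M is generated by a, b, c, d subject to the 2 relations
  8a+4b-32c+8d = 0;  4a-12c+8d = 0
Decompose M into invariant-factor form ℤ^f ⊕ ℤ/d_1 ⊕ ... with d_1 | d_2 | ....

rank_ℚ(R)=2; free=4−2=2
SNF(R) diag = [4, 4] → torsion [4, 4]

Answer: M ≅ ℤ^2 ⊕ ℤ/4 ⊕ ℤ/4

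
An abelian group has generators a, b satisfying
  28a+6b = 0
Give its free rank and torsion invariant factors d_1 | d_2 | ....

Answer: M ≅ ℤ^1 ⊕ ℤ/2

Derivation:
rank_ℚ(R)=1; free=2−1=1
SNF(R) diag = [2] → torsion [2]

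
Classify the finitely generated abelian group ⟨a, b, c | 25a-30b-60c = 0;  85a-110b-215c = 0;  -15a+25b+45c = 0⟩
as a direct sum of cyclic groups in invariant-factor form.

rank_ℚ(R)=3; free=3−3=0
SNF(R) diag = [5, 5, 5] → torsion [5, 5, 5]

Answer: M ≅ ℤ/5 ⊕ ℤ/5 ⊕ ℤ/5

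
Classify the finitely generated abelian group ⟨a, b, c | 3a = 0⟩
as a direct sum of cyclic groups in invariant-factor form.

Answer: M ≅ ℤ^2 ⊕ ℤ/3

Derivation:
rank_ℚ(R)=1; free=3−1=2
SNF(R) diag = [3] → torsion [3]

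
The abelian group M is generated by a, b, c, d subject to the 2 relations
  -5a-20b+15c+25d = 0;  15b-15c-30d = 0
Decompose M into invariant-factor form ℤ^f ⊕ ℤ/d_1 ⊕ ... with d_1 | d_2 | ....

rank_ℚ(R)=2; free=4−2=2
SNF(R) diag = [5, 15] → torsion [5, 15]

Answer: M ≅ ℤ^2 ⊕ ℤ/5 ⊕ ℤ/15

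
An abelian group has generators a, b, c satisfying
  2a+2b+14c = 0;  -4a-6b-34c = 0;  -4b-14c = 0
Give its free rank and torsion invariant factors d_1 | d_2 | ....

Answer: M ≅ ℤ/2 ⊕ ℤ/2 ⊕ ℤ/2

Derivation:
rank_ℚ(R)=3; free=3−3=0
SNF(R) diag = [2, 2, 2] → torsion [2, 2, 2]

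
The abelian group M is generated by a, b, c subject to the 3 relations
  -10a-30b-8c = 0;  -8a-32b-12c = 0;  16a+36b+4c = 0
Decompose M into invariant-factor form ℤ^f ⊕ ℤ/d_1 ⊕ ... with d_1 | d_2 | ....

Answer: M ≅ ℤ/2 ⊕ ℤ/4 ⊕ ℤ/4

Derivation:
rank_ℚ(R)=3; free=3−3=0
SNF(R) diag = [2, 4, 4] → torsion [2, 4, 4]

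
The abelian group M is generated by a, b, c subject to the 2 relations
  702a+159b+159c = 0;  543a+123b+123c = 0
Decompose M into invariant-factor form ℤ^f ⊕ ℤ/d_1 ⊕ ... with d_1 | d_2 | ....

rank_ℚ(R)=2; free=3−2=1
SNF(R) diag = [3, 3] → torsion [3, 3]

Answer: M ≅ ℤ^1 ⊕ ℤ/3 ⊕ ℤ/3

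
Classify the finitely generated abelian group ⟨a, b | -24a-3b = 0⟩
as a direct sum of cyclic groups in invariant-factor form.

Answer: M ≅ ℤ^1 ⊕ ℤ/3

Derivation:
rank_ℚ(R)=1; free=2−1=1
SNF(R) diag = [3] → torsion [3]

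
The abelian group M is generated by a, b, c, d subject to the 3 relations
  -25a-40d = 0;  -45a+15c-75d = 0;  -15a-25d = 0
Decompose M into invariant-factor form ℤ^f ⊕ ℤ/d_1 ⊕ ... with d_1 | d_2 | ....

rank_ℚ(R)=3; free=4−3=1
SNF(R) diag = [5, 5, 15] → torsion [5, 5, 15]

Answer: M ≅ ℤ^1 ⊕ ℤ/5 ⊕ ℤ/5 ⊕ ℤ/15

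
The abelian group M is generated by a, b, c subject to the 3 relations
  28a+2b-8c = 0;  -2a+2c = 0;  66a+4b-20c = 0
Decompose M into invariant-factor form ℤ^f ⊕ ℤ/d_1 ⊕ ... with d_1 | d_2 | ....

Answer: M ≅ ℤ/2 ⊕ ℤ/2 ⊕ ℤ/6

Derivation:
rank_ℚ(R)=3; free=3−3=0
SNF(R) diag = [2, 2, 6] → torsion [2, 2, 6]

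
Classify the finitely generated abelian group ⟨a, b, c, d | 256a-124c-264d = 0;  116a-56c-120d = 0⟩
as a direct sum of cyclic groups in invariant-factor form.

Answer: M ≅ ℤ^2 ⊕ ℤ/4 ⊕ ℤ/12

Derivation:
rank_ℚ(R)=2; free=4−2=2
SNF(R) diag = [4, 12] → torsion [4, 12]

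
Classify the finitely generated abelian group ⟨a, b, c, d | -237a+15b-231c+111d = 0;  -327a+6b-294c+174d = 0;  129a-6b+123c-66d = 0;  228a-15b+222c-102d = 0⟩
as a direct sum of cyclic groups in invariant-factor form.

rank_ℚ(R)=4; free=4−4=0
SNF(R) diag = [3, 9, 9, 9] → torsion [3, 9, 9, 9]

Answer: M ≅ ℤ/3 ⊕ ℤ/9 ⊕ ℤ/9 ⊕ ℤ/9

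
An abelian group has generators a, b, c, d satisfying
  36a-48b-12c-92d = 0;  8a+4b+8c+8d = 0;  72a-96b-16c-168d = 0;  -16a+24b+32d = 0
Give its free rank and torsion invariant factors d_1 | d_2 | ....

Answer: M ≅ ℤ/4 ⊕ ℤ/4 ⊕ ℤ/8 ⊕ ℤ/16

Derivation:
rank_ℚ(R)=4; free=4−4=0
SNF(R) diag = [4, 4, 8, 16] → torsion [4, 4, 8, 16]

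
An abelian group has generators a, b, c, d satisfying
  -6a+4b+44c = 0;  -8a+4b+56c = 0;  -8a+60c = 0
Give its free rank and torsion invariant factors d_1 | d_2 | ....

Answer: M ≅ ℤ^1 ⊕ ℤ/2 ⊕ ℤ/4 ⊕ ℤ/12

Derivation:
rank_ℚ(R)=3; free=4−3=1
SNF(R) diag = [2, 4, 12] → torsion [2, 4, 12]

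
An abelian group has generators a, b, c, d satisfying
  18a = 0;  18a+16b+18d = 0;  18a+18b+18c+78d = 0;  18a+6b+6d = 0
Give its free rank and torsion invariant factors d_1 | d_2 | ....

Answer: M ≅ ℤ/2 ⊕ ℤ/6 ⊕ ℤ/18 ⊕ ℤ/18

Derivation:
rank_ℚ(R)=4; free=4−4=0
SNF(R) diag = [2, 6, 18, 18] → torsion [2, 6, 18, 18]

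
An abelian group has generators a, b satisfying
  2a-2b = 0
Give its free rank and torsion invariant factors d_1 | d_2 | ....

rank_ℚ(R)=1; free=2−1=1
SNF(R) diag = [2] → torsion [2]

Answer: M ≅ ℤ^1 ⊕ ℤ/2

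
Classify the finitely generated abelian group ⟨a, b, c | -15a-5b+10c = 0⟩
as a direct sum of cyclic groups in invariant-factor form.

rank_ℚ(R)=1; free=3−1=2
SNF(R) diag = [5] → torsion [5]

Answer: M ≅ ℤ^2 ⊕ ℤ/5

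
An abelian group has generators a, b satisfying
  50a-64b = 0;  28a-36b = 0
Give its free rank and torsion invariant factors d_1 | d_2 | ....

Answer: M ≅ ℤ/2 ⊕ ℤ/4

Derivation:
rank_ℚ(R)=2; free=2−2=0
SNF(R) diag = [2, 4] → torsion [2, 4]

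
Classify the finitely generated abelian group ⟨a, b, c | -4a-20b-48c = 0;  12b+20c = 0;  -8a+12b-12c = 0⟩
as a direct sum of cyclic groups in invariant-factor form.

rank_ℚ(R)=3; free=3−3=0
SNF(R) diag = [4, 4, 8] → torsion [4, 4, 8]

Answer: M ≅ ℤ/4 ⊕ ℤ/4 ⊕ ℤ/8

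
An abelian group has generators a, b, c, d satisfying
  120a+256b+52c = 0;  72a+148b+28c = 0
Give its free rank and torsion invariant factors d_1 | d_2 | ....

Answer: M ≅ ℤ^2 ⊕ ℤ/4 ⊕ ℤ/12

Derivation:
rank_ℚ(R)=2; free=4−2=2
SNF(R) diag = [4, 12] → torsion [4, 12]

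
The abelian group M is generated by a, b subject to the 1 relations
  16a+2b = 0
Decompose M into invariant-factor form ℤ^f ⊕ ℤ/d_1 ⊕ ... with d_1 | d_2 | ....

rank_ℚ(R)=1; free=2−1=1
SNF(R) diag = [2] → torsion [2]

Answer: M ≅ ℤ^1 ⊕ ℤ/2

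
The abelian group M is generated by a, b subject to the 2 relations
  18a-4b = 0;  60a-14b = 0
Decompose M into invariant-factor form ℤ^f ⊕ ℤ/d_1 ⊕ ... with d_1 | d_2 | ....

Answer: M ≅ ℤ/2 ⊕ ℤ/6

Derivation:
rank_ℚ(R)=2; free=2−2=0
SNF(R) diag = [2, 6] → torsion [2, 6]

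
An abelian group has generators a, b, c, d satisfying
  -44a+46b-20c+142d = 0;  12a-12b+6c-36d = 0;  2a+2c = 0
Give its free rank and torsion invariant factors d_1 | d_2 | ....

rank_ℚ(R)=3; free=4−3=1
SNF(R) diag = [2, 2, 6] → torsion [2, 2, 6]

Answer: M ≅ ℤ^1 ⊕ ℤ/2 ⊕ ℤ/2 ⊕ ℤ/6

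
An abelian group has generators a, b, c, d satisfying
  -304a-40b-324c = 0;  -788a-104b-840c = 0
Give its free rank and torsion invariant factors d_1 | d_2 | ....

rank_ℚ(R)=2; free=4−2=2
SNF(R) diag = [4, 12] → torsion [4, 12]

Answer: M ≅ ℤ^2 ⊕ ℤ/4 ⊕ ℤ/12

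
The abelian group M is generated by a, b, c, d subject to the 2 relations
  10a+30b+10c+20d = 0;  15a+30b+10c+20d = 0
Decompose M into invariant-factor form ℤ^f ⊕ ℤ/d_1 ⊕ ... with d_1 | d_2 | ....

Answer: M ≅ ℤ^2 ⊕ ℤ/5 ⊕ ℤ/10

Derivation:
rank_ℚ(R)=2; free=4−2=2
SNF(R) diag = [5, 10] → torsion [5, 10]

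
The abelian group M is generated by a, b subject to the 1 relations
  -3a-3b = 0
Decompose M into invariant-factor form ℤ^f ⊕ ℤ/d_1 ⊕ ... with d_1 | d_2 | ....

rank_ℚ(R)=1; free=2−1=1
SNF(R) diag = [3] → torsion [3]

Answer: M ≅ ℤ^1 ⊕ ℤ/3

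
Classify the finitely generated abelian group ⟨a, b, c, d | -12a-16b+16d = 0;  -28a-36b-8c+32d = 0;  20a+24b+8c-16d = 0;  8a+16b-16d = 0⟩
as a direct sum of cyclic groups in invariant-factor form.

Answer: M ≅ ℤ/4 ⊕ ℤ/4 ⊕ ℤ/8 ⊕ ℤ/16

Derivation:
rank_ℚ(R)=4; free=4−4=0
SNF(R) diag = [4, 4, 8, 16] → torsion [4, 4, 8, 16]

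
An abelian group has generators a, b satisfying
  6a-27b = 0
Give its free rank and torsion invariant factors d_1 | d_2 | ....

rank_ℚ(R)=1; free=2−1=1
SNF(R) diag = [3] → torsion [3]

Answer: M ≅ ℤ^1 ⊕ ℤ/3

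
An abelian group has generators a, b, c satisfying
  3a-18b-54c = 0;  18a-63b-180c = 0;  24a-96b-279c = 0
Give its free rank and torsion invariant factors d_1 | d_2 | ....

rank_ℚ(R)=3; free=3−3=0
SNF(R) diag = [3, 3, 9] → torsion [3, 3, 9]

Answer: M ≅ ℤ/3 ⊕ ℤ/3 ⊕ ℤ/9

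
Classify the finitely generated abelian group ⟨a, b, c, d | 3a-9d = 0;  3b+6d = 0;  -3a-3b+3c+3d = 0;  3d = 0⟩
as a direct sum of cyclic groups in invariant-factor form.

Answer: M ≅ ℤ/3 ⊕ ℤ/3 ⊕ ℤ/3 ⊕ ℤ/3

Derivation:
rank_ℚ(R)=4; free=4−4=0
SNF(R) diag = [3, 3, 3, 3] → torsion [3, 3, 3, 3]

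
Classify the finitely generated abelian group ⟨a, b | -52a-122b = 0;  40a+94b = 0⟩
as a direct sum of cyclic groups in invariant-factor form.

rank_ℚ(R)=2; free=2−2=0
SNF(R) diag = [2, 4] → torsion [2, 4]

Answer: M ≅ ℤ/2 ⊕ ℤ/4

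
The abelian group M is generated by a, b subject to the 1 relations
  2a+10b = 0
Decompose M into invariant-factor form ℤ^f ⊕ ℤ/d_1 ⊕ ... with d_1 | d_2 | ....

Answer: M ≅ ℤ^1 ⊕ ℤ/2

Derivation:
rank_ℚ(R)=1; free=2−1=1
SNF(R) diag = [2] → torsion [2]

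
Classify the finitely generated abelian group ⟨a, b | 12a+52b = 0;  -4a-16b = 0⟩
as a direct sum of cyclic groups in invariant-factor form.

Answer: M ≅ ℤ/4 ⊕ ℤ/4

Derivation:
rank_ℚ(R)=2; free=2−2=0
SNF(R) diag = [4, 4] → torsion [4, 4]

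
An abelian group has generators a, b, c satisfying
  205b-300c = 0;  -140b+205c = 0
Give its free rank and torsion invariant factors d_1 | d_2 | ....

rank_ℚ(R)=2; free=3−2=1
SNF(R) diag = [5, 5] → torsion [5, 5]

Answer: M ≅ ℤ^1 ⊕ ℤ/5 ⊕ ℤ/5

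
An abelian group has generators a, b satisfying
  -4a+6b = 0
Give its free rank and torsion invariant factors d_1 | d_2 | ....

Answer: M ≅ ℤ^1 ⊕ ℤ/2

Derivation:
rank_ℚ(R)=1; free=2−1=1
SNF(R) diag = [2] → torsion [2]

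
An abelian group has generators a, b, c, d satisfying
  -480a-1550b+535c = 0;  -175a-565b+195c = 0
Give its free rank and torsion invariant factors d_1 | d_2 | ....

Answer: M ≅ ℤ^2 ⊕ ℤ/5 ⊕ ℤ/5

Derivation:
rank_ℚ(R)=2; free=4−2=2
SNF(R) diag = [5, 5] → torsion [5, 5]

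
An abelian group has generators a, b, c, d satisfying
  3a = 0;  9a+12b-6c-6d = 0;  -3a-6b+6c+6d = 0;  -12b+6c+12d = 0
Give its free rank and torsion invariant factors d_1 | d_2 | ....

rank_ℚ(R)=4; free=4−4=0
SNF(R) diag = [3, 6, 6, 6] → torsion [3, 6, 6, 6]

Answer: M ≅ ℤ/3 ⊕ ℤ/6 ⊕ ℤ/6 ⊕ ℤ/6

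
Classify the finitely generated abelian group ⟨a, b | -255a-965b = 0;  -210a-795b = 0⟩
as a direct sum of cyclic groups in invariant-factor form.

Answer: M ≅ ℤ/5 ⊕ ℤ/15

Derivation:
rank_ℚ(R)=2; free=2−2=0
SNF(R) diag = [5, 15] → torsion [5, 15]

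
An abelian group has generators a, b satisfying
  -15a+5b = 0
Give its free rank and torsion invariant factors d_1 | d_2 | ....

rank_ℚ(R)=1; free=2−1=1
SNF(R) diag = [5] → torsion [5]

Answer: M ≅ ℤ^1 ⊕ ℤ/5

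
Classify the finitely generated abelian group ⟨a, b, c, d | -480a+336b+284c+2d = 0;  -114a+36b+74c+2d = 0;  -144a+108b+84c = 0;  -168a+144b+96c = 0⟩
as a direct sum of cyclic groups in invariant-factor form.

Answer: M ≅ ℤ/2 ⊕ ℤ/6 ⊕ ℤ/12 ⊕ ℤ/24

Derivation:
rank_ℚ(R)=4; free=4−4=0
SNF(R) diag = [2, 6, 12, 24] → torsion [2, 6, 12, 24]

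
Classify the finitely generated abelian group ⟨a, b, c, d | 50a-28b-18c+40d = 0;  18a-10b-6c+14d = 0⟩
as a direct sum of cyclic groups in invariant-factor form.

rank_ℚ(R)=2; free=4−2=2
SNF(R) diag = [2, 2] → torsion [2, 2]

Answer: M ≅ ℤ^2 ⊕ ℤ/2 ⊕ ℤ/2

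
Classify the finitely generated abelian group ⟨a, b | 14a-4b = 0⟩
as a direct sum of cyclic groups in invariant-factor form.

Answer: M ≅ ℤ^1 ⊕ ℤ/2

Derivation:
rank_ℚ(R)=1; free=2−1=1
SNF(R) diag = [2] → torsion [2]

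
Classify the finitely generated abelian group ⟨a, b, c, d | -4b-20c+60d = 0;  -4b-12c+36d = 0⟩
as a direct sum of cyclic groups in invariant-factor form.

Answer: M ≅ ℤ^2 ⊕ ℤ/4 ⊕ ℤ/8

Derivation:
rank_ℚ(R)=2; free=4−2=2
SNF(R) diag = [4, 8] → torsion [4, 8]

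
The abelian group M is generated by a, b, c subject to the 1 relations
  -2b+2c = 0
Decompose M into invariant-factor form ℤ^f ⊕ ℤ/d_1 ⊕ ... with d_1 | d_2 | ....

Answer: M ≅ ℤ^2 ⊕ ℤ/2

Derivation:
rank_ℚ(R)=1; free=3−1=2
SNF(R) diag = [2] → torsion [2]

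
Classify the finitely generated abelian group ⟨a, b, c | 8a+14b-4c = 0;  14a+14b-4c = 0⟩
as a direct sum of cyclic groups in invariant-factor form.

rank_ℚ(R)=2; free=3−2=1
SNF(R) diag = [2, 6] → torsion [2, 6]

Answer: M ≅ ℤ^1 ⊕ ℤ/2 ⊕ ℤ/6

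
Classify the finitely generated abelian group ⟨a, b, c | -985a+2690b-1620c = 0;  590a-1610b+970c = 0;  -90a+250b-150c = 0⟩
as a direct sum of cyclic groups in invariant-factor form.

rank_ℚ(R)=3; free=3−3=0
SNF(R) diag = [5, 10, 20] → torsion [5, 10, 20]

Answer: M ≅ ℤ/5 ⊕ ℤ/10 ⊕ ℤ/20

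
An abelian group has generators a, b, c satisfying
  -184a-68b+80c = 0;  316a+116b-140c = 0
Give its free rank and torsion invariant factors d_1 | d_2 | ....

Answer: M ≅ ℤ^1 ⊕ ℤ/4 ⊕ ℤ/12

Derivation:
rank_ℚ(R)=2; free=3−2=1
SNF(R) diag = [4, 12] → torsion [4, 12]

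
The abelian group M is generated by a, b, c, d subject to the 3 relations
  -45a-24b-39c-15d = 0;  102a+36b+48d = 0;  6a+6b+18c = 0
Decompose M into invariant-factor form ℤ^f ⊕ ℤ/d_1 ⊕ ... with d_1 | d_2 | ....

rank_ℚ(R)=3; free=4−3=1
SNF(R) diag = [3, 6, 6] → torsion [3, 6, 6]

Answer: M ≅ ℤ^1 ⊕ ℤ/3 ⊕ ℤ/6 ⊕ ℤ/6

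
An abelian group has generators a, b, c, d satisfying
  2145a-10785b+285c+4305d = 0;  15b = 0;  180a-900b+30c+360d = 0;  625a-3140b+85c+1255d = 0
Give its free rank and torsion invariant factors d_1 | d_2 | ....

Answer: M ≅ ℤ/5 ⊕ ℤ/15 ⊕ ℤ/30 ⊕ ℤ/90

Derivation:
rank_ℚ(R)=4; free=4−4=0
SNF(R) diag = [5, 15, 30, 90] → torsion [5, 15, 30, 90]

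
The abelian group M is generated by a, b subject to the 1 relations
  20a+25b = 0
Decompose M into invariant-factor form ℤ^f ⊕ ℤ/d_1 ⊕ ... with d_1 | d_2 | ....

Answer: M ≅ ℤ^1 ⊕ ℤ/5

Derivation:
rank_ℚ(R)=1; free=2−1=1
SNF(R) diag = [5] → torsion [5]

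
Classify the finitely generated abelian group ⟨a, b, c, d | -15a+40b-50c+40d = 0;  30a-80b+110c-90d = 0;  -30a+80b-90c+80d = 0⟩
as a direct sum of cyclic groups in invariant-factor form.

Answer: M ≅ ℤ^1 ⊕ ℤ/5 ⊕ ℤ/10 ⊕ ℤ/10

Derivation:
rank_ℚ(R)=3; free=4−3=1
SNF(R) diag = [5, 10, 10] → torsion [5, 10, 10]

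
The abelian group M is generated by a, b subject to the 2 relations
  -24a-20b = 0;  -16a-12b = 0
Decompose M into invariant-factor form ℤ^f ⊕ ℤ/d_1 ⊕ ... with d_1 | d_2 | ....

rank_ℚ(R)=2; free=2−2=0
SNF(R) diag = [4, 8] → torsion [4, 8]

Answer: M ≅ ℤ/4 ⊕ ℤ/8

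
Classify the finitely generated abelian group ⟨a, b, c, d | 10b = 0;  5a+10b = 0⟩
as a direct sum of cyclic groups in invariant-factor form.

Answer: M ≅ ℤ^2 ⊕ ℤ/5 ⊕ ℤ/10

Derivation:
rank_ℚ(R)=2; free=4−2=2
SNF(R) diag = [5, 10] → torsion [5, 10]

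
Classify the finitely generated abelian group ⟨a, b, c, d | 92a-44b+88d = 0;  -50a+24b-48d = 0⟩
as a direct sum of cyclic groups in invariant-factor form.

Answer: M ≅ ℤ^2 ⊕ ℤ/2 ⊕ ℤ/4

Derivation:
rank_ℚ(R)=2; free=4−2=2
SNF(R) diag = [2, 4] → torsion [2, 4]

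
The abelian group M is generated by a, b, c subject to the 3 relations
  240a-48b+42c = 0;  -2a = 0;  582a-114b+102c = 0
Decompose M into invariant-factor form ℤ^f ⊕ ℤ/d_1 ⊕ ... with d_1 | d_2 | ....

rank_ℚ(R)=3; free=3−3=0
SNF(R) diag = [2, 6, 18] → torsion [2, 6, 18]

Answer: M ≅ ℤ/2 ⊕ ℤ/6 ⊕ ℤ/18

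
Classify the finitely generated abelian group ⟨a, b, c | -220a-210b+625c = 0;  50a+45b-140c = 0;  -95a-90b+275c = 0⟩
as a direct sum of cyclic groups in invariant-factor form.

Answer: M ≅ ℤ/5 ⊕ ℤ/15 ⊕ ℤ/45

Derivation:
rank_ℚ(R)=3; free=3−3=0
SNF(R) diag = [5, 15, 45] → torsion [5, 15, 45]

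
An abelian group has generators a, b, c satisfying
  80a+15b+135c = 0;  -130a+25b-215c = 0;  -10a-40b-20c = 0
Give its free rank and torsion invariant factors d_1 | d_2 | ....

Answer: M ≅ ℤ/5 ⊕ ℤ/10 ⊕ ℤ/20

Derivation:
rank_ℚ(R)=3; free=3−3=0
SNF(R) diag = [5, 10, 20] → torsion [5, 10, 20]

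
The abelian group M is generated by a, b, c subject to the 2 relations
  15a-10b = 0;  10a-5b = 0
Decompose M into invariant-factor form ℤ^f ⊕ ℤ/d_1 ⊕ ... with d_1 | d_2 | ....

rank_ℚ(R)=2; free=3−2=1
SNF(R) diag = [5, 5] → torsion [5, 5]

Answer: M ≅ ℤ^1 ⊕ ℤ/5 ⊕ ℤ/5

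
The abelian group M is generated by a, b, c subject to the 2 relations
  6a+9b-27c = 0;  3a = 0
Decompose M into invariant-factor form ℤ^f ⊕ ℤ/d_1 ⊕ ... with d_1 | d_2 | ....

Answer: M ≅ ℤ^1 ⊕ ℤ/3 ⊕ ℤ/9

Derivation:
rank_ℚ(R)=2; free=3−2=1
SNF(R) diag = [3, 9] → torsion [3, 9]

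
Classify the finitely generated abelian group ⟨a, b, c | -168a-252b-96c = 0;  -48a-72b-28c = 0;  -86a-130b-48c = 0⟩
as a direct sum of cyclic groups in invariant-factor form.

rank_ℚ(R)=3; free=3−3=0
SNF(R) diag = [2, 4, 12] → torsion [2, 4, 12]

Answer: M ≅ ℤ/2 ⊕ ℤ/4 ⊕ ℤ/12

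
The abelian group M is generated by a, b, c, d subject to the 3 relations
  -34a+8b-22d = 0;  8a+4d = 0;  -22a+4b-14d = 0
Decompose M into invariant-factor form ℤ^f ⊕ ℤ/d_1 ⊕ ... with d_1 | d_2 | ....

rank_ℚ(R)=3; free=4−3=1
SNF(R) diag = [2, 4, 4] → torsion [2, 4, 4]

Answer: M ≅ ℤ^1 ⊕ ℤ/2 ⊕ ℤ/4 ⊕ ℤ/4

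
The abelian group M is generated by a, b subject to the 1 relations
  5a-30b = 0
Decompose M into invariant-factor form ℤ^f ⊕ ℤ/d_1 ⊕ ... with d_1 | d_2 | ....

rank_ℚ(R)=1; free=2−1=1
SNF(R) diag = [5] → torsion [5]

Answer: M ≅ ℤ^1 ⊕ ℤ/5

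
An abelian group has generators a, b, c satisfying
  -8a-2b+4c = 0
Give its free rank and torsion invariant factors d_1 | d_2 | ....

rank_ℚ(R)=1; free=3−1=2
SNF(R) diag = [2] → torsion [2]

Answer: M ≅ ℤ^2 ⊕ ℤ/2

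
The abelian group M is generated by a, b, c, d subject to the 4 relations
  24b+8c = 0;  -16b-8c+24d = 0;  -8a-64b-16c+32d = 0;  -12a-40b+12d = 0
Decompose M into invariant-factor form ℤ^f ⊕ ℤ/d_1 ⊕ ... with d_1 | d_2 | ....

rank_ℚ(R)=4; free=4−4=0
SNF(R) diag = [4, 8, 8, 24] → torsion [4, 8, 8, 24]

Answer: M ≅ ℤ/4 ⊕ ℤ/8 ⊕ ℤ/8 ⊕ ℤ/24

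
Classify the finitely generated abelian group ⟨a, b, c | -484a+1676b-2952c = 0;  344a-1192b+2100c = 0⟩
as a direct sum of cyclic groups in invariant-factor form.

Answer: M ≅ ℤ^1 ⊕ ℤ/4 ⊕ ℤ/12

Derivation:
rank_ℚ(R)=2; free=3−2=1
SNF(R) diag = [4, 12] → torsion [4, 12]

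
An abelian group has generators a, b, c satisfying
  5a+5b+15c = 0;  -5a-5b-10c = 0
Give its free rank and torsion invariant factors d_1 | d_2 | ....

rank_ℚ(R)=2; free=3−2=1
SNF(R) diag = [5, 5] → torsion [5, 5]

Answer: M ≅ ℤ^1 ⊕ ℤ/5 ⊕ ℤ/5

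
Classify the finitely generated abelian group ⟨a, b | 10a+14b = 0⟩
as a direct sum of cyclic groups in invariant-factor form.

Answer: M ≅ ℤ^1 ⊕ ℤ/2

Derivation:
rank_ℚ(R)=1; free=2−1=1
SNF(R) diag = [2] → torsion [2]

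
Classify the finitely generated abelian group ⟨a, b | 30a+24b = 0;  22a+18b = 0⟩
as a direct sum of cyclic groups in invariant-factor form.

rank_ℚ(R)=2; free=2−2=0
SNF(R) diag = [2, 6] → torsion [2, 6]

Answer: M ≅ ℤ/2 ⊕ ℤ/6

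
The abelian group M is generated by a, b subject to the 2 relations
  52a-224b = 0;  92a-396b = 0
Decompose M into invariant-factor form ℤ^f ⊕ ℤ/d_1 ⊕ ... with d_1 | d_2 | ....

Answer: M ≅ ℤ/4 ⊕ ℤ/4

Derivation:
rank_ℚ(R)=2; free=2−2=0
SNF(R) diag = [4, 4] → torsion [4, 4]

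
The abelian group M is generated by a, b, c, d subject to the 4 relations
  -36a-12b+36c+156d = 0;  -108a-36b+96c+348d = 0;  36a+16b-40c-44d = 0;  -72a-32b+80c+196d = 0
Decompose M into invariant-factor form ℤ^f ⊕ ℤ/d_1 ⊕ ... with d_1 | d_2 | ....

Answer: M ≅ ℤ/4 ⊕ ℤ/12 ⊕ ℤ/36 ⊕ ℤ/108

Derivation:
rank_ℚ(R)=4; free=4−4=0
SNF(R) diag = [4, 12, 36, 108] → torsion [4, 12, 36, 108]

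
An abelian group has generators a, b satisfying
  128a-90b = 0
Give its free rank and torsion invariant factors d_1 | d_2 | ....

Answer: M ≅ ℤ^1 ⊕ ℤ/2

Derivation:
rank_ℚ(R)=1; free=2−1=1
SNF(R) diag = [2] → torsion [2]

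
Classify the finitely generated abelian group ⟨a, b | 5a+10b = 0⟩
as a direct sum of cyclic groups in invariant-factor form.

rank_ℚ(R)=1; free=2−1=1
SNF(R) diag = [5] → torsion [5]

Answer: M ≅ ℤ^1 ⊕ ℤ/5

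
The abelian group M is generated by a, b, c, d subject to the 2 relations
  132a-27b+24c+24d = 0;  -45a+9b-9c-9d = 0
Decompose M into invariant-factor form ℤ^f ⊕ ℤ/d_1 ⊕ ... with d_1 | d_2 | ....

rank_ℚ(R)=2; free=4−2=2
SNF(R) diag = [3, 9] → torsion [3, 9]

Answer: M ≅ ℤ^2 ⊕ ℤ/3 ⊕ ℤ/9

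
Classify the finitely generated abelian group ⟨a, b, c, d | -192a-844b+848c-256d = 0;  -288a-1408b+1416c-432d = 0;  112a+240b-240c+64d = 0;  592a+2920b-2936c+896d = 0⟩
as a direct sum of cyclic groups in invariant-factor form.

Answer: M ≅ ℤ/4 ⊕ ℤ/8 ⊕ ℤ/16 ⊕ ℤ/48

Derivation:
rank_ℚ(R)=4; free=4−4=0
SNF(R) diag = [4, 8, 16, 48] → torsion [4, 8, 16, 48]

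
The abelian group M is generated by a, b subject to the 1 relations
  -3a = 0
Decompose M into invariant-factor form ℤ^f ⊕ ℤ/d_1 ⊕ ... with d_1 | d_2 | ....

Answer: M ≅ ℤ^1 ⊕ ℤ/3

Derivation:
rank_ℚ(R)=1; free=2−1=1
SNF(R) diag = [3] → torsion [3]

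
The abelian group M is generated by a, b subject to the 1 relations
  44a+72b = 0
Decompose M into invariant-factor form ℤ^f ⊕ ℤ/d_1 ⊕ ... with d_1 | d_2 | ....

rank_ℚ(R)=1; free=2−1=1
SNF(R) diag = [4] → torsion [4]

Answer: M ≅ ℤ^1 ⊕ ℤ/4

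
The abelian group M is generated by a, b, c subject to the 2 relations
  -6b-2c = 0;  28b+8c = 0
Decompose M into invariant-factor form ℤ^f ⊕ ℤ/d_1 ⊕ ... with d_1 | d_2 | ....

rank_ℚ(R)=2; free=3−2=1
SNF(R) diag = [2, 4] → torsion [2, 4]

Answer: M ≅ ℤ^1 ⊕ ℤ/2 ⊕ ℤ/4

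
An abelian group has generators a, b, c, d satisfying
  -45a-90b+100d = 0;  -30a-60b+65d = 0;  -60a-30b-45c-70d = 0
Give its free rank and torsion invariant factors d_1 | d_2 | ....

Answer: M ≅ ℤ^1 ⊕ ℤ/5 ⊕ ℤ/15 ⊕ ℤ/45

Derivation:
rank_ℚ(R)=3; free=4−3=1
SNF(R) diag = [5, 15, 45] → torsion [5, 15, 45]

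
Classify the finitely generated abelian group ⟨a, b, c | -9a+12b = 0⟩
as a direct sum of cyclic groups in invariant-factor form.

Answer: M ≅ ℤ^2 ⊕ ℤ/3

Derivation:
rank_ℚ(R)=1; free=3−1=2
SNF(R) diag = [3] → torsion [3]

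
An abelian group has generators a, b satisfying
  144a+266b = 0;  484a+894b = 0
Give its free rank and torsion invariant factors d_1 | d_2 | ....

Answer: M ≅ ℤ/2 ⊕ ℤ/4

Derivation:
rank_ℚ(R)=2; free=2−2=0
SNF(R) diag = [2, 4] → torsion [2, 4]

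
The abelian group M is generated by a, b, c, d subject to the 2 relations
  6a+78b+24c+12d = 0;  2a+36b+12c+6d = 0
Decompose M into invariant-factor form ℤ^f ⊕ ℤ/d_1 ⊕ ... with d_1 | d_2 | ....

rank_ℚ(R)=2; free=4−2=2
SNF(R) diag = [2, 6] → torsion [2, 6]

Answer: M ≅ ℤ^2 ⊕ ℤ/2 ⊕ ℤ/6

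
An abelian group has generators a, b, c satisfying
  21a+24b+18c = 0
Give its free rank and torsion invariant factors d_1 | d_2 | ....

rank_ℚ(R)=1; free=3−1=2
SNF(R) diag = [3] → torsion [3]

Answer: M ≅ ℤ^2 ⊕ ℤ/3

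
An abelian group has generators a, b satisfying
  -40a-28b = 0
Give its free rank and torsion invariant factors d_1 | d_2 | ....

rank_ℚ(R)=1; free=2−1=1
SNF(R) diag = [4] → torsion [4]

Answer: M ≅ ℤ^1 ⊕ ℤ/4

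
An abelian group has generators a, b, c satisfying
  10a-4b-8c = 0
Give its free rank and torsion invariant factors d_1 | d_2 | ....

Answer: M ≅ ℤ^2 ⊕ ℤ/2

Derivation:
rank_ℚ(R)=1; free=3−1=2
SNF(R) diag = [2] → torsion [2]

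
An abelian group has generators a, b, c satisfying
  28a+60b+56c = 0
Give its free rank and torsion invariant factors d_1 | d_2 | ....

Answer: M ≅ ℤ^2 ⊕ ℤ/4

Derivation:
rank_ℚ(R)=1; free=3−1=2
SNF(R) diag = [4] → torsion [4]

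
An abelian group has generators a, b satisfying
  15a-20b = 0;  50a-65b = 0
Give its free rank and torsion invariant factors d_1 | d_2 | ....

rank_ℚ(R)=2; free=2−2=0
SNF(R) diag = [5, 5] → torsion [5, 5]

Answer: M ≅ ℤ/5 ⊕ ℤ/5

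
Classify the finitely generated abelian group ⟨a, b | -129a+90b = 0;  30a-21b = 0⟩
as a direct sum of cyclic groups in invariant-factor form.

Answer: M ≅ ℤ/3 ⊕ ℤ/3

Derivation:
rank_ℚ(R)=2; free=2−2=0
SNF(R) diag = [3, 3] → torsion [3, 3]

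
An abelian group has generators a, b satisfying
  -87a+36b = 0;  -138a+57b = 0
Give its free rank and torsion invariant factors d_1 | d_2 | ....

rank_ℚ(R)=2; free=2−2=0
SNF(R) diag = [3, 3] → torsion [3, 3]

Answer: M ≅ ℤ/3 ⊕ ℤ/3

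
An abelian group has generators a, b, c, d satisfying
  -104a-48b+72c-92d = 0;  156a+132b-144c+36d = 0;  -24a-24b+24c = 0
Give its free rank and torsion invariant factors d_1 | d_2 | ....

rank_ℚ(R)=3; free=4−3=1
SNF(R) diag = [4, 12, 24] → torsion [4, 12, 24]

Answer: M ≅ ℤ^1 ⊕ ℤ/4 ⊕ ℤ/12 ⊕ ℤ/24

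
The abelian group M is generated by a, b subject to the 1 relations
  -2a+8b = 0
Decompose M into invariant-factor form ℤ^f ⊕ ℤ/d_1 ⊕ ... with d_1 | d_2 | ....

Answer: M ≅ ℤ^1 ⊕ ℤ/2

Derivation:
rank_ℚ(R)=1; free=2−1=1
SNF(R) diag = [2] → torsion [2]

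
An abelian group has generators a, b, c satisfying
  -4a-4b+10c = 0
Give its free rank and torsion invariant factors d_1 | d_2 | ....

Answer: M ≅ ℤ^2 ⊕ ℤ/2

Derivation:
rank_ℚ(R)=1; free=3−1=2
SNF(R) diag = [2] → torsion [2]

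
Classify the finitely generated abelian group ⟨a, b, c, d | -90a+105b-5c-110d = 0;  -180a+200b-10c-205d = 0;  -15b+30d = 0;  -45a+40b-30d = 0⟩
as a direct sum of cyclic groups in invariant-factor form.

Answer: M ≅ ℤ/5 ⊕ ℤ/5 ⊕ ℤ/15 ⊕ ℤ/45

Derivation:
rank_ℚ(R)=4; free=4−4=0
SNF(R) diag = [5, 5, 15, 45] → torsion [5, 5, 15, 45]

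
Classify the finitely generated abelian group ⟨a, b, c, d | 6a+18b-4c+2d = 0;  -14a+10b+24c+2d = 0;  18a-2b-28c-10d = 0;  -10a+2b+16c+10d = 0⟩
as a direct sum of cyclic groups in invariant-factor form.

rank_ℚ(R)=4; free=4−4=0
SNF(R) diag = [2, 4, 4, 8] → torsion [2, 4, 4, 8]

Answer: M ≅ ℤ/2 ⊕ ℤ/4 ⊕ ℤ/4 ⊕ ℤ/8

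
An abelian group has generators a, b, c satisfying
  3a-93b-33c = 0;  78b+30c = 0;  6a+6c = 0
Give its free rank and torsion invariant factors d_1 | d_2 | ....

rank_ℚ(R)=3; free=3−3=0
SNF(R) diag = [3, 6, 6] → torsion [3, 6, 6]

Answer: M ≅ ℤ/3 ⊕ ℤ/6 ⊕ ℤ/6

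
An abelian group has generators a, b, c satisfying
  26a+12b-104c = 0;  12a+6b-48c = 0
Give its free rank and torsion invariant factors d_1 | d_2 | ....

rank_ℚ(R)=2; free=3−2=1
SNF(R) diag = [2, 6] → torsion [2, 6]

Answer: M ≅ ℤ^1 ⊕ ℤ/2 ⊕ ℤ/6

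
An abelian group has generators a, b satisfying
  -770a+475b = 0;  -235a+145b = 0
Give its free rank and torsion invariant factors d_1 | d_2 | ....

Answer: M ≅ ℤ/5 ⊕ ℤ/5

Derivation:
rank_ℚ(R)=2; free=2−2=0
SNF(R) diag = [5, 5] → torsion [5, 5]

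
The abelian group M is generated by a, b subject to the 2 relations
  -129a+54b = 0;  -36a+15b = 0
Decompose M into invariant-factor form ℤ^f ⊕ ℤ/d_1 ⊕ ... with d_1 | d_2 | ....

rank_ℚ(R)=2; free=2−2=0
SNF(R) diag = [3, 3] → torsion [3, 3]

Answer: M ≅ ℤ/3 ⊕ ℤ/3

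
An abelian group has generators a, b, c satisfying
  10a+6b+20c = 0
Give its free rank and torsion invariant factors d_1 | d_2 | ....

Answer: M ≅ ℤ^2 ⊕ ℤ/2

Derivation:
rank_ℚ(R)=1; free=3−1=2
SNF(R) diag = [2] → torsion [2]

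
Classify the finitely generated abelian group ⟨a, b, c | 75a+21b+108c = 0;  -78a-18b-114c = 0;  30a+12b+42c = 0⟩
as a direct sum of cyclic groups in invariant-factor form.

rank_ℚ(R)=3; free=3−3=0
SNF(R) diag = [3, 6, 6] → torsion [3, 6, 6]

Answer: M ≅ ℤ/3 ⊕ ℤ/6 ⊕ ℤ/6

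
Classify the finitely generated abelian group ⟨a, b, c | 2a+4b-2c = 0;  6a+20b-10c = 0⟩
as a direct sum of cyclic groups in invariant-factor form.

Answer: M ≅ ℤ^1 ⊕ ℤ/2 ⊕ ℤ/4

Derivation:
rank_ℚ(R)=2; free=3−2=1
SNF(R) diag = [2, 4] → torsion [2, 4]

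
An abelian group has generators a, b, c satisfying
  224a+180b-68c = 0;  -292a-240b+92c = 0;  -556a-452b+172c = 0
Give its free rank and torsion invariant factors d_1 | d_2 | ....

rank_ℚ(R)=3; free=3−3=0
SNF(R) diag = [4, 4, 4] → torsion [4, 4, 4]

Answer: M ≅ ℤ/4 ⊕ ℤ/4 ⊕ ℤ/4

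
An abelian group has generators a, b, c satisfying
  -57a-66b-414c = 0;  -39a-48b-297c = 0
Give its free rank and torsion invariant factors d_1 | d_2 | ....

Answer: M ≅ ℤ^1 ⊕ ℤ/3 ⊕ ℤ/9

Derivation:
rank_ℚ(R)=2; free=3−2=1
SNF(R) diag = [3, 9] → torsion [3, 9]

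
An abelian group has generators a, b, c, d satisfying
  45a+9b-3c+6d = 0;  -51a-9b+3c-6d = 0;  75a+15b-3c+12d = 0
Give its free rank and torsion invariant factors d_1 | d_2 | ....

Answer: M ≅ ℤ^1 ⊕ ℤ/3 ⊕ ℤ/6 ⊕ ℤ/6

Derivation:
rank_ℚ(R)=3; free=4−3=1
SNF(R) diag = [3, 6, 6] → torsion [3, 6, 6]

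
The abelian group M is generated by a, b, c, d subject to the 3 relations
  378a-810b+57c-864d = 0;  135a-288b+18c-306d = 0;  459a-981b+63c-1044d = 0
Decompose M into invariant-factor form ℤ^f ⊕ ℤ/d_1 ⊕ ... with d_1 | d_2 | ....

Answer: M ≅ ℤ^1 ⊕ ℤ/3 ⊕ ℤ/9 ⊕ ℤ/27

Derivation:
rank_ℚ(R)=3; free=4−3=1
SNF(R) diag = [3, 9, 27] → torsion [3, 9, 27]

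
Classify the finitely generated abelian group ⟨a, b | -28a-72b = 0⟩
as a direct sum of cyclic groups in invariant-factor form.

Answer: M ≅ ℤ^1 ⊕ ℤ/4

Derivation:
rank_ℚ(R)=1; free=2−1=1
SNF(R) diag = [4] → torsion [4]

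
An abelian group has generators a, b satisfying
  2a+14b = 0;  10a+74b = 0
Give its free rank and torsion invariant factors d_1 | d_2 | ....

Answer: M ≅ ℤ/2 ⊕ ℤ/4

Derivation:
rank_ℚ(R)=2; free=2−2=0
SNF(R) diag = [2, 4] → torsion [2, 4]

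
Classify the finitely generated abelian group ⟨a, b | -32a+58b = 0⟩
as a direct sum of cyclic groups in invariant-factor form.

rank_ℚ(R)=1; free=2−1=1
SNF(R) diag = [2] → torsion [2]

Answer: M ≅ ℤ^1 ⊕ ℤ/2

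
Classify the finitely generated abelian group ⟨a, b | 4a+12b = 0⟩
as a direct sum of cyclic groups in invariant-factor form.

Answer: M ≅ ℤ^1 ⊕ ℤ/4

Derivation:
rank_ℚ(R)=1; free=2−1=1
SNF(R) diag = [4] → torsion [4]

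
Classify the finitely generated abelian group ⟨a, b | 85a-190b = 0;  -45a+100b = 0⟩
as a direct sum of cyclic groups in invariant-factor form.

rank_ℚ(R)=2; free=2−2=0
SNF(R) diag = [5, 10] → torsion [5, 10]

Answer: M ≅ ℤ/5 ⊕ ℤ/10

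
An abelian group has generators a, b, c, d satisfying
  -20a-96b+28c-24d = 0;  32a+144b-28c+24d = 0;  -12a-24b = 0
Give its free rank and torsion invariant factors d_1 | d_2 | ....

Answer: M ≅ ℤ^1 ⊕ ℤ/4 ⊕ ℤ/12 ⊕ ℤ/24

Derivation:
rank_ℚ(R)=3; free=4−3=1
SNF(R) diag = [4, 12, 24] → torsion [4, 12, 24]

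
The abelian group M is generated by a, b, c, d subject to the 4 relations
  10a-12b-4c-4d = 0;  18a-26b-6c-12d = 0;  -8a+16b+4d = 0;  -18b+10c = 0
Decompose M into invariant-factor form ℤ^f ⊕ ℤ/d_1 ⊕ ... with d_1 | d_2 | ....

rank_ℚ(R)=4; free=4−4=0
SNF(R) diag = [2, 2, 4, 8] → torsion [2, 2, 4, 8]

Answer: M ≅ ℤ/2 ⊕ ℤ/2 ⊕ ℤ/4 ⊕ ℤ/8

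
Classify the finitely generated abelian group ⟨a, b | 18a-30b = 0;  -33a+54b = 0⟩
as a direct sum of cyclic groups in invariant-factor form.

rank_ℚ(R)=2; free=2−2=0
SNF(R) diag = [3, 6] → torsion [3, 6]

Answer: M ≅ ℤ/3 ⊕ ℤ/6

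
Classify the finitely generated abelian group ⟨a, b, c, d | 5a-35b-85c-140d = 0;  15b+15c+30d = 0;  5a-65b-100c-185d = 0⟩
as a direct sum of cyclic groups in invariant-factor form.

rank_ℚ(R)=3; free=4−3=1
SNF(R) diag = [5, 15, 15] → torsion [5, 15, 15]

Answer: M ≅ ℤ^1 ⊕ ℤ/5 ⊕ ℤ/15 ⊕ ℤ/15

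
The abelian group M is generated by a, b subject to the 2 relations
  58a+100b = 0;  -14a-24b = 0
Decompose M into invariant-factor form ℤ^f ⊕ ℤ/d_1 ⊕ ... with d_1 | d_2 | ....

rank_ℚ(R)=2; free=2−2=0
SNF(R) diag = [2, 4] → torsion [2, 4]

Answer: M ≅ ℤ/2 ⊕ ℤ/4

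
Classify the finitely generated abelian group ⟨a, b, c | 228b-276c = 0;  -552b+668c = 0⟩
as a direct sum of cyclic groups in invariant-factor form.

Answer: M ≅ ℤ^1 ⊕ ℤ/4 ⊕ ℤ/12

Derivation:
rank_ℚ(R)=2; free=3−2=1
SNF(R) diag = [4, 12] → torsion [4, 12]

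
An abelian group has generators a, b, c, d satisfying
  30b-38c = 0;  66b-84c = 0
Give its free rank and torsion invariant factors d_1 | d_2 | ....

Answer: M ≅ ℤ^2 ⊕ ℤ/2 ⊕ ℤ/6

Derivation:
rank_ℚ(R)=2; free=4−2=2
SNF(R) diag = [2, 6] → torsion [2, 6]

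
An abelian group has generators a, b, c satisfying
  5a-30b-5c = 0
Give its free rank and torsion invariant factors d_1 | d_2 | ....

Answer: M ≅ ℤ^2 ⊕ ℤ/5

Derivation:
rank_ℚ(R)=1; free=3−1=2
SNF(R) diag = [5] → torsion [5]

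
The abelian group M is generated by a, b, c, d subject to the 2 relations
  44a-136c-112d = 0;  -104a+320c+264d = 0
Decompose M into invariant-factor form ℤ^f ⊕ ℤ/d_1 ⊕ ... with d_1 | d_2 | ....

Answer: M ≅ ℤ^2 ⊕ ℤ/4 ⊕ ℤ/8

Derivation:
rank_ℚ(R)=2; free=4−2=2
SNF(R) diag = [4, 8] → torsion [4, 8]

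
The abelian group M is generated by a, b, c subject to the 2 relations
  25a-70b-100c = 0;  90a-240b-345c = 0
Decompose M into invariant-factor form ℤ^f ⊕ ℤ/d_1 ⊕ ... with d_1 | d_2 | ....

rank_ℚ(R)=2; free=3−2=1
SNF(R) diag = [5, 15] → torsion [5, 15]

Answer: M ≅ ℤ^1 ⊕ ℤ/5 ⊕ ℤ/15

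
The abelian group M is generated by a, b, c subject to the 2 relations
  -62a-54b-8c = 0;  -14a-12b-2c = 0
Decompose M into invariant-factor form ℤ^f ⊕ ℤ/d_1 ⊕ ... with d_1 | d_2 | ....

rank_ℚ(R)=2; free=3−2=1
SNF(R) diag = [2, 6] → torsion [2, 6]

Answer: M ≅ ℤ^1 ⊕ ℤ/2 ⊕ ℤ/6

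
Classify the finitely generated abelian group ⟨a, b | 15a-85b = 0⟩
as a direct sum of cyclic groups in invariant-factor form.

Answer: M ≅ ℤ^1 ⊕ ℤ/5

Derivation:
rank_ℚ(R)=1; free=2−1=1
SNF(R) diag = [5] → torsion [5]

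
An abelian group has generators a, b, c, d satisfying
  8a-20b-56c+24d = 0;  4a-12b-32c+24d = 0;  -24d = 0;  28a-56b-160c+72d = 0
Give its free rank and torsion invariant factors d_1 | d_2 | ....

rank_ℚ(R)=4; free=4−4=0
SNF(R) diag = [4, 4, 8, 24] → torsion [4, 4, 8, 24]

Answer: M ≅ ℤ/4 ⊕ ℤ/4 ⊕ ℤ/8 ⊕ ℤ/24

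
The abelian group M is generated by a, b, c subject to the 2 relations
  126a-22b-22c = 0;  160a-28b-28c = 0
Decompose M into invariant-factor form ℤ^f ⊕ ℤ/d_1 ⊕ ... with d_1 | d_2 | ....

Answer: M ≅ ℤ^1 ⊕ ℤ/2 ⊕ ℤ/4

Derivation:
rank_ℚ(R)=2; free=3−2=1
SNF(R) diag = [2, 4] → torsion [2, 4]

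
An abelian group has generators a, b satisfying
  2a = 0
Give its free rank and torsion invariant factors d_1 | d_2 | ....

rank_ℚ(R)=1; free=2−1=1
SNF(R) diag = [2] → torsion [2]

Answer: M ≅ ℤ^1 ⊕ ℤ/2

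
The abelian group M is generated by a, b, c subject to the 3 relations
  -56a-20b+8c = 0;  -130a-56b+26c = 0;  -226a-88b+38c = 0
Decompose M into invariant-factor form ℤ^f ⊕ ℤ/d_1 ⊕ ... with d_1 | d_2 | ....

Answer: M ≅ ℤ/2 ⊕ ℤ/4 ⊕ ℤ/4

Derivation:
rank_ℚ(R)=3; free=3−3=0
SNF(R) diag = [2, 4, 4] → torsion [2, 4, 4]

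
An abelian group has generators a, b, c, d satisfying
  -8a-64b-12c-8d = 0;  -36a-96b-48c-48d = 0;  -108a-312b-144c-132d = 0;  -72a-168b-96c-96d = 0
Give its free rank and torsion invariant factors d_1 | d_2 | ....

rank_ℚ(R)=4; free=4−4=0
SNF(R) diag = [4, 12, 12, 24] → torsion [4, 12, 12, 24]

Answer: M ≅ ℤ/4 ⊕ ℤ/12 ⊕ ℤ/12 ⊕ ℤ/24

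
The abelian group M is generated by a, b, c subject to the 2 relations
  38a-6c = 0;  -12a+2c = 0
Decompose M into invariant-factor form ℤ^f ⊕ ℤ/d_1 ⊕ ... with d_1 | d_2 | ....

rank_ℚ(R)=2; free=3−2=1
SNF(R) diag = [2, 2] → torsion [2, 2]

Answer: M ≅ ℤ^1 ⊕ ℤ/2 ⊕ ℤ/2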